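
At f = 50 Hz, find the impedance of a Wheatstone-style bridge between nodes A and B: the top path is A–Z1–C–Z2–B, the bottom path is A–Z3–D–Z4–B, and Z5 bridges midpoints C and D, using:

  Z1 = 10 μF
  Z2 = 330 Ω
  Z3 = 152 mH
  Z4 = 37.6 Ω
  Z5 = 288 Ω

Step 1 — Angular frequency: ω = 2π·f = 2π·50 = 314.2 rad/s.
Step 2 — Component impedances:
  Z1: Z = 1/(jωC) = -j/(ω·C) = 0 - j318.3 Ω
  Z2: Z = R = 330 Ω
  Z3: Z = jωL = j·314.2·0.152 = 0 + j47.75 Ω
  Z4: Z = R = 37.6 Ω
  Z5: Z = R = 288 Ω
Step 3 — Bridge requires nodal analysis (the Z5 bridge couples midpoints C and D, so the two paths cannot be reduced to a simple series/parallel combination). Setting node B to ground and injecting 1 A at node A, the 3-node admittance system at A, C, D solves to V_A = Z_AB = 43.01 + j50.66 Ω = 66.45∠49.7° Ω.

Z = 43.01 + j50.66 Ω = 66.45∠49.7° Ω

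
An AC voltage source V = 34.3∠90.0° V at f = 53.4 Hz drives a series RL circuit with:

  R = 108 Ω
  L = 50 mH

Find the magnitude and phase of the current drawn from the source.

Step 1 — Angular frequency: ω = 2π·f = 2π·53.4 = 335.5 rad/s.
Step 2 — Component impedances:
  R: Z = R = 108 Ω
  L: Z = jωL = j·335.5·0.05 = 0 + j16.78 Ω
Step 3 — Series combination: Z_total = R + L = 108 + j16.78 Ω = 109.3∠8.8° Ω.
Step 4 — Source phasor: V = 34.3∠90.0° V = 0 + j34.3 V.
Step 5 — Ohm's law: I = V / Z_total = (0 + j34.3) / (108 + j16.78) = 0.04817 + j0.3101 A.
Step 6 — Convert to polar: |I| = 0.3138 A, ∠I = 81.2°.

I = 0.3138∠81.2° A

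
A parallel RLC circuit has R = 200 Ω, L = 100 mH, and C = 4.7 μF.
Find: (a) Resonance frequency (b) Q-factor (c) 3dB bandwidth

Step 1 — Resonance: ω₀ = 1/√(LC) = 1/√(0.1·4.7e-06) = 1459 rad/s.
Step 2 — f₀ = ω₀/(2π) = 232.2 Hz.
Step 3 — Parallel Q: Q = R/(ω₀L) = 200/(1459·0.1) = 1.371.
Step 4 — Bandwidth: Δω = ω₀/Q = 1064 rad/s; BW = Δω/(2π) = 169.3 Hz.

(a) f₀ = 232.2 Hz  (b) Q = 1.371  (c) BW = 169.3 Hz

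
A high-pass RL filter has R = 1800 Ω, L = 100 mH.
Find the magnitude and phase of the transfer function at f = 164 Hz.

Step 1 — Angular frequency: ω = 2π·164 = 1030 rad/s.
Step 2 — Transfer function: H(jω) = jωL/(R + jωL).
Step 3 — Numerator jωL = j·103; denominator R + jωL = 1800 + j103.
Step 4 — H = 0.003266 + j0.05706.
Step 5 — Magnitude: |H| = 0.05715 (-24.9 dB); phase: φ = 86.7°.

|H| = 0.05715 (-24.9 dB), φ = 86.7°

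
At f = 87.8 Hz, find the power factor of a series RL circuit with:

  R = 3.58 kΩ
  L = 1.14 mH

Step 1 — Angular frequency: ω = 2π·f = 2π·87.8 = 551.7 rad/s.
Step 2 — Component impedances:
  R: Z = R = 3580 Ω
  L: Z = jωL = j·551.7·0.00114 = 0 + j0.6289 Ω
Step 3 — Series combination: Z_total = R + L = 3580 + j0.6289 Ω = 3580∠0.0° Ω.
Step 4 — Power factor: PF = cos(φ) = Re(Z)/|Z| = 3580/3580 = 1.
Step 5 — Type: Im(Z) = 0.6289 ⇒ lagging (phase φ = 0.0°).

PF = 1 (lagging, φ = 0.0°)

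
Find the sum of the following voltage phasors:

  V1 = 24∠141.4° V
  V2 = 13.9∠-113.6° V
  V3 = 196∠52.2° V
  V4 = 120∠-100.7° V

Step 1 — Convert each phasor to rectangular form:
  V1 = 24·(cos(141.4°) + j·sin(141.4°)) = -18.76 + j14.97 V
  V2 = 13.9·(cos(-113.6°) + j·sin(-113.6°)) = -5.565 - j12.74 V
  V3 = 196·(cos(52.2°) + j·sin(52.2°)) = 120.1 + j154.9 V
  V4 = 120·(cos(-100.7°) + j·sin(-100.7°)) = -22.28 - j117.9 V
Step 2 — Sum components: V_total = 73.53 + j39.19 V.
Step 3 — Convert to polar: |V_total| = 83.32 V, ∠V_total = 28.1°.

V_total = 83.32∠28.1° V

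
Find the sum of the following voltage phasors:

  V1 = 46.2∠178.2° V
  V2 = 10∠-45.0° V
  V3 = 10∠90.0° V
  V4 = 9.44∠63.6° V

Step 1 — Convert each phasor to rectangular form:
  V1 = 46.2·(cos(178.2°) + j·sin(178.2°)) = -46.18 + j1.451 V
  V2 = 10·(cos(-45.0°) + j·sin(-45.0°)) = 7.071 - j7.071 V
  V3 = 10·(cos(90.0°) + j·sin(90.0°)) = 0 + j10 V
  V4 = 9.44·(cos(63.6°) + j·sin(63.6°)) = 4.197 + j8.456 V
Step 2 — Sum components: V_total = -34.91 + j12.84 V.
Step 3 — Convert to polar: |V_total| = 37.19 V, ∠V_total = 159.8°.

V_total = 37.19∠159.8° V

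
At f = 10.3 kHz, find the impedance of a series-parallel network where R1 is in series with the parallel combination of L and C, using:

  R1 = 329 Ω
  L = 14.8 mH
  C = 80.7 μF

Step 1 — Angular frequency: ω = 2π·f = 2π·1.03e+04 = 6.472e+04 rad/s.
Step 2 — Component impedances:
  R1: Z = R = 329 Ω
  L: Z = jωL = j·6.472e+04·0.0148 = 0 + j957.8 Ω
  C: Z = 1/(jωC) = -j/(ω·C) = 0 - j0.1915 Ω
Step 3 — Parallel branch: L || C = 1/(1/L + 1/C) = 0 - j0.1915 Ω.
Step 4 — Series with R1: Z_total = R1 + (L || C) = 329 - j0.1915 Ω = 329∠-0.0° Ω.

Z = 329 - j0.1915 Ω = 329∠-0.0° Ω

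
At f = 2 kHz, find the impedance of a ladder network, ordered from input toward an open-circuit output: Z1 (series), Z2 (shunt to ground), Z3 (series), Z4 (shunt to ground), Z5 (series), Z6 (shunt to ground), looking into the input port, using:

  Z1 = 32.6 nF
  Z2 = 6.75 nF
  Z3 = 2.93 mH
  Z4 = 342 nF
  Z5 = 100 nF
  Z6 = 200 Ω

Step 1 — Angular frequency: ω = 2π·f = 2π·2000 = 1.257e+04 rad/s.
Step 2 — Component impedances:
  Z1: Z = 1/(jωC) = -j/(ω·C) = 0 - j2441 Ω
  Z2: Z = 1/(jωC) = -j/(ω·C) = 0 - j1.179e+04 Ω
  Z3: Z = jωL = j·1.257e+04·0.00293 = 0 + j36.82 Ω
  Z4: Z = 1/(jωC) = -j/(ω·C) = 0 - j232.7 Ω
  Z5: Z = 1/(jωC) = -j/(ω·C) = 0 - j795.8 Ω
  Z6: Z = R = 200 Ω
Step 3 — Ladder network (open output): work backward from the far end, alternating series and parallel combinations. Z_in = 9.626 - j2584 Ω = 2584∠-89.8° Ω.

Z = 9.626 - j2584 Ω = 2584∠-89.8° Ω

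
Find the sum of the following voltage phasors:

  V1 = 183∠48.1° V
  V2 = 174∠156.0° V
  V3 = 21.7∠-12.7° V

Step 1 — Convert each phasor to rectangular form:
  V1 = 183·(cos(48.1°) + j·sin(48.1°)) = 122.2 + j136.2 V
  V2 = 174·(cos(156.0°) + j·sin(156.0°)) = -159 + j70.77 V
  V3 = 21.7·(cos(-12.7°) + j·sin(-12.7°)) = 21.17 - j4.771 V
Step 2 — Sum components: V_total = -15.57 + j202.2 V.
Step 3 — Convert to polar: |V_total| = 202.8 V, ∠V_total = 94.4°.

V_total = 202.8∠94.4° V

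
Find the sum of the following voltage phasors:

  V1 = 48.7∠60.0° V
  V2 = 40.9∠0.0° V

Step 1 — Convert each phasor to rectangular form:
  V1 = 48.7·(cos(60.0°) + j·sin(60.0°)) = 24.35 + j42.18 V
  V2 = 40.9·(cos(0.0°) + j·sin(0.0°)) = 40.9 V
Step 2 — Sum components: V_total = 65.25 + j42.18 V.
Step 3 — Convert to polar: |V_total| = 77.69 V, ∠V_total = 32.9°.

V_total = 77.69∠32.9° V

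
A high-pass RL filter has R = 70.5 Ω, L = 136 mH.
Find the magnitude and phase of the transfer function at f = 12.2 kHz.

Step 1 — Angular frequency: ω = 2π·1.22e+04 = 7.665e+04 rad/s.
Step 2 — Transfer function: H(jω) = jωL/(R + jωL).
Step 3 — Numerator jωL = j·1.043e+04; denominator R + jωL = 70.5 + j1.043e+04.
Step 4 — H = 1 + j0.006762.
Step 5 — Magnitude: |H| = 1 (-0.0 dB); phase: φ = 0.4°.

|H| = 1 (-0.0 dB), φ = 0.4°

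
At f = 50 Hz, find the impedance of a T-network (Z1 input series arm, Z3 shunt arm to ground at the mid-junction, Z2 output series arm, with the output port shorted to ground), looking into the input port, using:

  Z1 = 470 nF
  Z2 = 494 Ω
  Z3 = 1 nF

Step 1 — Angular frequency: ω = 2π·f = 2π·50 = 314.2 rad/s.
Step 2 — Component impedances:
  Z1: Z = 1/(jωC) = -j/(ω·C) = 0 - j6773 Ω
  Z2: Z = R = 494 Ω
  Z3: Z = 1/(jωC) = -j/(ω·C) = 0 - j3.183e+06 Ω
Step 3 — With the output port shorted to ground, the output series arm Z2 runs from the junction to ground; the shunt arm Z3 also runs from the junction to ground. They appear in parallel: Z3 || Z2 = 494 - j0.07667 Ω.
Step 4 — Series with input arm Z1: Z_in = Z1 + (Z3 || Z2) = 494 - j6773 Ω = 6791∠-85.8° Ω.

Z = 494 - j6773 Ω = 6791∠-85.8° Ω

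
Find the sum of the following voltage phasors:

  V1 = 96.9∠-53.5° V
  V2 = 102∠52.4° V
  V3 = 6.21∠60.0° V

Step 1 — Convert each phasor to rectangular form:
  V1 = 96.9·(cos(-53.5°) + j·sin(-53.5°)) = 57.64 - j77.89 V
  V2 = 102·(cos(52.4°) + j·sin(52.4°)) = 62.23 + j80.81 V
  V3 = 6.21·(cos(60.0°) + j·sin(60.0°)) = 3.105 + j5.378 V
Step 2 — Sum components: V_total = 123 + j8.298 V.
Step 3 — Convert to polar: |V_total| = 123.3 V, ∠V_total = 3.9°.

V_total = 123.3∠3.9° V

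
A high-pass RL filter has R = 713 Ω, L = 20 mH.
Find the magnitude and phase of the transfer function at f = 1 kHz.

Step 1 — Angular frequency: ω = 2π·1000 = 6283 rad/s.
Step 2 — Transfer function: H(jω) = jωL/(R + jωL).
Step 3 — Numerator jωL = j·125.7; denominator R + jωL = 713 + j125.7.
Step 4 — H = 0.03013 + j0.1709.
Step 5 — Magnitude: |H| = 0.1736 (-15.2 dB); phase: φ = 80.0°.

|H| = 0.1736 (-15.2 dB), φ = 80.0°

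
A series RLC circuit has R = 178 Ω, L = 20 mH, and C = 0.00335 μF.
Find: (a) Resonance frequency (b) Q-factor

Step 1 — Resonance condition Im(Z)=0 gives ω₀ = 1/√(LC).
Step 2 — ω₀ = 1/√(0.02·3.35e-09) = 1.222e+05 rad/s.
Step 3 — f₀ = ω₀/(2π) = 1.944e+04 Hz.
Step 4 — Series Q: Q = ω₀L/R = 1.222e+05·0.02/178 = 13.73.

(a) f₀ = 1.944e+04 Hz  (b) Q = 13.73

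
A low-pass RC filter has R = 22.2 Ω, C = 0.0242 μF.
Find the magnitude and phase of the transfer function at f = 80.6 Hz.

Step 1 — Angular frequency: ω = 2π·80.6 = 506.4 rad/s.
Step 2 — Transfer function: H(jω) = 1/(1 + jωRC).
Step 3 — Denominator: 1 + jωRC = 1 + j·506.4·22.2·2.42e-08 = 1 + j0.0002721.
Step 4 — H = 1 - j0.0002721.
Step 5 — Magnitude: |H| = 1 (-0.0 dB); phase: φ = -0.0°.

|H| = 1 (-0.0 dB), φ = -0.0°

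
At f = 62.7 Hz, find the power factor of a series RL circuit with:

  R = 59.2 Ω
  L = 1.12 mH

Step 1 — Angular frequency: ω = 2π·f = 2π·62.7 = 394 rad/s.
Step 2 — Component impedances:
  R: Z = R = 59.2 Ω
  L: Z = jωL = j·394·0.00112 = 0 + j0.4412 Ω
Step 3 — Series combination: Z_total = R + L = 59.2 + j0.4412 Ω = 59.2∠0.4° Ω.
Step 4 — Power factor: PF = cos(φ) = Re(Z)/|Z| = 59.2/59.2 = 1.
Step 5 — Type: Im(Z) = 0.4412 ⇒ lagging (phase φ = 0.4°).

PF = 1 (lagging, φ = 0.4°)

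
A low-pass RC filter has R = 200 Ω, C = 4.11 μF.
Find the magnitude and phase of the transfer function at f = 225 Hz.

Step 1 — Angular frequency: ω = 2π·225 = 1414 rad/s.
Step 2 — Transfer function: H(jω) = 1/(1 + jωRC).
Step 3 — Denominator: 1 + jωRC = 1 + j·1414·200·4.11e-06 = 1 + j1.162.
Step 4 — H = 0.4255 - j0.4944.
Step 5 — Magnitude: |H| = 0.6523 (-3.7 dB); phase: φ = -49.3°.

|H| = 0.6523 (-3.7 dB), φ = -49.3°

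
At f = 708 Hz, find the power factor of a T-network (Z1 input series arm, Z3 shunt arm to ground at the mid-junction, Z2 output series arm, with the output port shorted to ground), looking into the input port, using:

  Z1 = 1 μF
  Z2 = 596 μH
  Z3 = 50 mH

Step 1 — Angular frequency: ω = 2π·f = 2π·708 = 4448 rad/s.
Step 2 — Component impedances:
  Z1: Z = 1/(jωC) = -j/(ω·C) = 0 - j224.8 Ω
  Z2: Z = jωL = j·4448·0.000596 = 0 + j2.651 Ω
  Z3: Z = jωL = j·4448·0.05 = 0 + j222.4 Ω
Step 3 — With the output port shorted to ground, the output series arm Z2 runs from the junction to ground; the shunt arm Z3 also runs from the junction to ground. They appear in parallel: Z3 || Z2 = 0 + j2.62 Ω.
Step 4 — Series with input arm Z1: Z_in = Z1 + (Z3 || Z2) = 0 - j222.2 Ω = 222.2∠-90.0° Ω.
Step 5 — Power factor: PF = cos(φ) = Re(Z)/|Z| = 0/222.2 = 0.
Step 6 — Type: Im(Z) = -222.2 ⇒ leading (phase φ = -90.0°).

PF = 0 (leading, φ = -90.0°)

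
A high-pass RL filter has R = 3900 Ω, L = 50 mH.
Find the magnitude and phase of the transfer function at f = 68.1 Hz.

Step 1 — Angular frequency: ω = 2π·68.1 = 427.9 rad/s.
Step 2 — Transfer function: H(jω) = jωL/(R + jωL).
Step 3 — Numerator jωL = j·21.39; denominator R + jωL = 3900 + j21.39.
Step 4 — H = 3.009e-05 + j0.005486.
Step 5 — Magnitude: |H| = 0.005486 (-45.2 dB); phase: φ = 89.7°.

|H| = 0.005486 (-45.2 dB), φ = 89.7°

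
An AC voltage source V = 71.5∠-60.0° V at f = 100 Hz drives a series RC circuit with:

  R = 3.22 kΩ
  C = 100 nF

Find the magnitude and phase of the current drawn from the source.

Step 1 — Angular frequency: ω = 2π·f = 2π·100 = 628.3 rad/s.
Step 2 — Component impedances:
  R: Z = R = 3220 Ω
  C: Z = 1/(jωC) = -j/(ω·C) = 0 - j1.592e+04 Ω
Step 3 — Series combination: Z_total = R + C = 3220 - j1.592e+04 Ω = 1.624e+04∠-78.6° Ω.
Step 4 — Source phasor: V = 71.5∠-60.0° V = 35.75 - j61.92 V.
Step 5 — Ohm's law: I = V / Z_total = (35.75 - j61.92) / (3220 - j1.592e+04) = 0.004174 + j0.001402 A.
Step 6 — Convert to polar: |I| = 0.004403 A, ∠I = 18.6°.

I = 0.004403∠18.6° A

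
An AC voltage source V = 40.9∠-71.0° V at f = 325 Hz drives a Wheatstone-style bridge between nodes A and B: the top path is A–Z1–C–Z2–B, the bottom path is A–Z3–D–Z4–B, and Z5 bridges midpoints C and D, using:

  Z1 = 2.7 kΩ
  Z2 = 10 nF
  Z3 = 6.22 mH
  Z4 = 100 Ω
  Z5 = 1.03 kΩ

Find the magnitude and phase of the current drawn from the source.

Step 1 — Angular frequency: ω = 2π·f = 2π·325 = 2042 rad/s.
Step 2 — Component impedances:
  Z1: Z = R = 2700 Ω
  Z2: Z = 1/(jωC) = -j/(ω·C) = 0 - j4.897e+04 Ω
  Z3: Z = jωL = j·2042·0.00622 = 0 + j12.7 Ω
  Z4: Z = R = 100 Ω
  Z5: Z = R = 1030 Ω
Step 3 — Bridge requires nodal analysis (the Z5 bridge couples midpoints C and D, so the two paths cannot be reduced to a simple series/parallel combination). Setting node B to ground and injecting 1 A at node A, the 3-node admittance system at A, C, D solves to V_A = Z_AB = 100.1 + j12.5 Ω = 100.8∠7.1° Ω.
Step 4 — Source phasor: V = 40.9∠-71.0° V = 13.32 - j38.67 V.
Step 5 — Ohm's law: I = V / Z_total = (13.32 - j38.67) / (100.1 + j12.5) = 0.08351 - j0.3969 A.
Step 6 — Convert to polar: |I| = 0.4056 A, ∠I = -78.1°.

I = 0.4056∠-78.1° A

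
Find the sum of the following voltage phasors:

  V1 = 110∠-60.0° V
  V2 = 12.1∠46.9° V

Step 1 — Convert each phasor to rectangular form:
  V1 = 110·(cos(-60.0°) + j·sin(-60.0°)) = 55 - j95.26 V
  V2 = 12.1·(cos(46.9°) + j·sin(46.9°)) = 8.268 + j8.835 V
Step 2 — Sum components: V_total = 63.27 - j86.43 V.
Step 3 — Convert to polar: |V_total| = 107.1 V, ∠V_total = -53.8°.

V_total = 107.1∠-53.8° V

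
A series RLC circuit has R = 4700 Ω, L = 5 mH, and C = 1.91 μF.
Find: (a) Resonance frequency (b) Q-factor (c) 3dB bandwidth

Step 1 — Resonance condition Im(Z)=0 gives ω₀ = 1/√(LC).
Step 2 — ω₀ = 1/√(0.005·1.91e-06) = 1.023e+04 rad/s.
Step 3 — f₀ = ω₀/(2π) = 1629 Hz.
Step 4 — Series Q: Q = ω₀L/R = 1.023e+04·0.005/4700 = 0.01089.
Step 5 — 3dB bandwidth: Δω = ω₀/Q = 9.4e+05 rad/s; BW = Δω/(2π) = 1.496e+05 Hz.

(a) f₀ = 1629 Hz  (b) Q = 0.01089  (c) BW = 1.496e+05 Hz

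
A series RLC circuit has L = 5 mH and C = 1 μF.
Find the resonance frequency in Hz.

Step 1 — Resonance condition Im(Z)=0 gives ω₀ = 1/√(LC).
Step 2 — ω₀ = 1/√(0.005·1e-06) = 1.414e+04 rad/s.
Step 3 — f₀ = ω₀/(2π) = 2251 Hz.

f₀ = 2251 Hz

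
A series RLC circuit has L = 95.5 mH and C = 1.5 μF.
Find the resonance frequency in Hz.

Step 1 — Resonance condition Im(Z)=0 gives ω₀ = 1/√(LC).
Step 2 — ω₀ = 1/√(0.0955·1.5e-06) = 2642 rad/s.
Step 3 — f₀ = ω₀/(2π) = 420.5 Hz.

f₀ = 420.5 Hz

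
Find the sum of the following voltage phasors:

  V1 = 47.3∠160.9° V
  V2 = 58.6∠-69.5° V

Step 1 — Convert each phasor to rectangular form:
  V1 = 47.3·(cos(160.9°) + j·sin(160.9°)) = -44.7 + j15.48 V
  V2 = 58.6·(cos(-69.5°) + j·sin(-69.5°)) = 20.52 - j54.89 V
Step 2 — Sum components: V_total = -24.17 - j39.41 V.
Step 3 — Convert to polar: |V_total| = 46.23 V, ∠V_total = -121.5°.

V_total = 46.23∠-121.5° V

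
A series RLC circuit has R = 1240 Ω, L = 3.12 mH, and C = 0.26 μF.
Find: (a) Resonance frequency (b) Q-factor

Step 1 — Resonance condition Im(Z)=0 gives ω₀ = 1/√(LC).
Step 2 — ω₀ = 1/√(0.00312·2.6e-07) = 3.511e+04 rad/s.
Step 3 — f₀ = ω₀/(2π) = 5588 Hz.
Step 4 — Series Q: Q = ω₀L/R = 3.511e+04·0.00312/1240 = 0.08834.

(a) f₀ = 5588 Hz  (b) Q = 0.08834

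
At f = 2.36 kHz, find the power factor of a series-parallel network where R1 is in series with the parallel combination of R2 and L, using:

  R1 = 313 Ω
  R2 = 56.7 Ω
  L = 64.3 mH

Step 1 — Angular frequency: ω = 2π·f = 2π·2360 = 1.483e+04 rad/s.
Step 2 — Component impedances:
  R1: Z = R = 313 Ω
  R2: Z = R = 56.7 Ω
  L: Z = jωL = j·1.483e+04·0.0643 = 0 + j953.5 Ω
Step 3 — Parallel branch: R2 || L = 1/(1/R2 + 1/L) = 56.5 + j3.36 Ω.
Step 4 — Series with R1: Z_total = R1 + (R2 || L) = 369.5 + j3.36 Ω = 369.5∠0.5° Ω.
Step 5 — Power factor: PF = cos(φ) = Re(Z)/|Z| = 369.5/369.5 = 1.
Step 6 — Type: Im(Z) = 3.36 ⇒ lagging (phase φ = 0.5°).

PF = 1 (lagging, φ = 0.5°)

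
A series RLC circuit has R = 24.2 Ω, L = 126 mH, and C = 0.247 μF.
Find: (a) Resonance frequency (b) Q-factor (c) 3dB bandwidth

Step 1 — Resonance: ω₀ = 1/√(LC) = 1/√(0.126·2.47e-07) = 5668 rad/s.
Step 2 — f₀ = ω₀/(2π) = 902.2 Hz.
Step 3 — Series Q: Q = ω₀L/R = 5668·0.126/24.2 = 29.51.
Step 4 — Bandwidth: Δω = ω₀/Q = 192.1 rad/s; BW = Δω/(2π) = 30.57 Hz.

(a) f₀ = 902.2 Hz  (b) Q = 29.51  (c) BW = 30.57 Hz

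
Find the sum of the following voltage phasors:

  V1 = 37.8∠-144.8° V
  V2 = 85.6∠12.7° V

Step 1 — Convert each phasor to rectangular form:
  V1 = 37.8·(cos(-144.8°) + j·sin(-144.8°)) = -30.89 - j21.79 V
  V2 = 85.6·(cos(12.7°) + j·sin(12.7°)) = 83.51 + j18.82 V
Step 2 — Sum components: V_total = 52.62 - j2.97 V.
Step 3 — Convert to polar: |V_total| = 52.7 V, ∠V_total = -3.2°.

V_total = 52.7∠-3.2° V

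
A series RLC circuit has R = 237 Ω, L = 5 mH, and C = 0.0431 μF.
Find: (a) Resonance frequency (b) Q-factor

Step 1 — Resonance condition Im(Z)=0 gives ω₀ = 1/√(LC).
Step 2 — ω₀ = 1/√(0.005·4.31e-08) = 6.812e+04 rad/s.
Step 3 — f₀ = ω₀/(2π) = 1.084e+04 Hz.
Step 4 — Series Q: Q = ω₀L/R = 6.812e+04·0.005/237 = 1.437.

(a) f₀ = 1.084e+04 Hz  (b) Q = 1.437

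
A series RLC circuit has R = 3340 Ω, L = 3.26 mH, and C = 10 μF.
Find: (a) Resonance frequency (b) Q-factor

Step 1 — Resonance condition Im(Z)=0 gives ω₀ = 1/√(LC).
Step 2 — ω₀ = 1/√(0.00326·1e-05) = 5538 rad/s.
Step 3 — f₀ = ω₀/(2π) = 881.5 Hz.
Step 4 — Series Q: Q = ω₀L/R = 5538·0.00326/3340 = 0.005406.

(a) f₀ = 881.5 Hz  (b) Q = 0.005406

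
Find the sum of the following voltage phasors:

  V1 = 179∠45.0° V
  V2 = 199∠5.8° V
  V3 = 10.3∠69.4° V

Step 1 — Convert each phasor to rectangular form:
  V1 = 179·(cos(45.0°) + j·sin(45.0°)) = 126.6 + j126.6 V
  V2 = 199·(cos(5.8°) + j·sin(5.8°)) = 198 + j20.11 V
  V3 = 10.3·(cos(69.4°) + j·sin(69.4°)) = 3.624 + j9.641 V
Step 2 — Sum components: V_total = 328.2 + j156.3 V.
Step 3 — Convert to polar: |V_total| = 363.5 V, ∠V_total = 25.5°.

V_total = 363.5∠25.5° V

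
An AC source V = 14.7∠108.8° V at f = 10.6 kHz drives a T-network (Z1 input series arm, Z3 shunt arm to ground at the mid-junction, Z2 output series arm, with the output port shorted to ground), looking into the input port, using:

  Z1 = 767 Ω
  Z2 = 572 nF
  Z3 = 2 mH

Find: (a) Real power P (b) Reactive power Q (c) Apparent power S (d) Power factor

Step 1 — Angular frequency: ω = 2π·f = 2π·1.06e+04 = 6.66e+04 rad/s.
Step 2 — Component impedances:
  Z1: Z = R = 767 Ω
  Z2: Z = 1/(jωC) = -j/(ω·C) = 0 - j26.25 Ω
  Z3: Z = jωL = j·6.66e+04·0.002 = 0 + j133.2 Ω
Step 3 — With the output port shorted to ground, the output series arm Z2 runs from the junction to ground; the shunt arm Z3 also runs from the junction to ground. They appear in parallel: Z3 || Z2 = 0 - j32.69 Ω.
Step 4 — Series with input arm Z1: Z_in = Z1 + (Z3 || Z2) = 767 - j32.69 Ω = 767.7∠-2.4° Ω.
Step 5 — Source phasor: V = 14.7∠108.8° V = -4.737 + j13.92 V.
Step 6 — Current: I = V / Z = -0.006937 + j0.01785 A = 0.01915∠111.2° A.
Step 7 — Complex power: S = V·I* = 0.2812 - j0.01199 VA.
Step 8 — Real power: P = Re(S) = 0.2812 W.
Step 9 — Reactive power: Q = Im(S) = -0.01199 VAR.
Step 10 — Apparent power: |S| = 0.2815 VA.
Step 11 — Power factor: PF = P/|S| = 0.9991 (leading).

(a) P = 0.2812 W  (b) Q = -0.01199 VAR  (c) S = 0.2815 VA  (d) PF = 0.9991 (leading)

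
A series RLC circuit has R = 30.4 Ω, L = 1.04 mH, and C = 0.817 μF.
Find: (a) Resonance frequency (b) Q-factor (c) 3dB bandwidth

Step 1 — Resonance: ω₀ = 1/√(LC) = 1/√(0.00104·8.17e-07) = 3.431e+04 rad/s.
Step 2 — f₀ = ω₀/(2π) = 5460 Hz.
Step 3 — Series Q: Q = ω₀L/R = 3.431e+04·0.00104/30.4 = 1.174.
Step 4 — Bandwidth: Δω = ω₀/Q = 2.923e+04 rad/s; BW = Δω/(2π) = 4652 Hz.

(a) f₀ = 5460 Hz  (b) Q = 1.174  (c) BW = 4652 Hz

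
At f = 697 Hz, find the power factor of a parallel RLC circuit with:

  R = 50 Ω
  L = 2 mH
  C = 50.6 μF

Step 1 — Angular frequency: ω = 2π·f = 2π·697 = 4379 rad/s.
Step 2 — Component impedances:
  R: Z = R = 50 Ω
  L: Z = jωL = j·4379·0.002 = 0 + j8.759 Ω
  C: Z = 1/(jωC) = -j/(ω·C) = 0 - j4.513 Ω
Step 3 — Parallel combination: 1/Z_total = 1/R + 1/L + 1/C; Z_total = 1.675 - j8.997 Ω = 9.152∠-79.5° Ω.
Step 4 — Power factor: PF = cos(φ) = Re(Z)/|Z| = 1.675/9.152 = 0.183.
Step 5 — Type: Im(Z) = -8.997 ⇒ leading (phase φ = -79.5°).

PF = 0.183 (leading, φ = -79.5°)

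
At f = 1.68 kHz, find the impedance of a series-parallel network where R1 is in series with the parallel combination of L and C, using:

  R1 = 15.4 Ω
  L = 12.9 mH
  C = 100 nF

Step 1 — Angular frequency: ω = 2π·f = 2π·1680 = 1.056e+04 rad/s.
Step 2 — Component impedances:
  R1: Z = R = 15.4 Ω
  L: Z = jωL = j·1.056e+04·0.0129 = 0 + j136.2 Ω
  C: Z = 1/(jωC) = -j/(ω·C) = 0 - j947.4 Ω
Step 3 — Parallel branch: L || C = 1/(1/L + 1/C) = 0 + j159 Ω.
Step 4 — Series with R1: Z_total = R1 + (L || C) = 15.4 + j159 Ω = 159.8∠84.5° Ω.

Z = 15.4 + j159 Ω = 159.8∠84.5° Ω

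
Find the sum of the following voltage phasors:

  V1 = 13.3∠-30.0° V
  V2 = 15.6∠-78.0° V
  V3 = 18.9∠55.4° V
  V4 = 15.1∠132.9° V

Step 1 — Convert each phasor to rectangular form:
  V1 = 13.3·(cos(-30.0°) + j·sin(-30.0°)) = 11.52 - j6.65 V
  V2 = 15.6·(cos(-78.0°) + j·sin(-78.0°)) = 3.243 - j15.26 V
  V3 = 18.9·(cos(55.4°) + j·sin(55.4°)) = 10.73 + j15.56 V
  V4 = 15.1·(cos(132.9°) + j·sin(132.9°)) = -10.28 + j11.06 V
Step 2 — Sum components: V_total = 15.21 + j4.71 V.
Step 3 — Convert to polar: |V_total| = 15.93 V, ∠V_total = 17.2°.

V_total = 15.93∠17.2° V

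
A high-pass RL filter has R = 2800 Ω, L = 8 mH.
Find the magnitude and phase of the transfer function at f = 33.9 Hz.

Step 1 — Angular frequency: ω = 2π·33.9 = 213 rad/s.
Step 2 — Transfer function: H(jω) = jωL/(R + jωL).
Step 3 — Numerator jωL = j·1.704; denominator R + jωL = 2800 + j1.704.
Step 4 — H = 3.704e-07 + j0.0006086.
Step 5 — Magnitude: |H| = 0.0006086 (-64.3 dB); phase: φ = 90.0°.

|H| = 0.0006086 (-64.3 dB), φ = 90.0°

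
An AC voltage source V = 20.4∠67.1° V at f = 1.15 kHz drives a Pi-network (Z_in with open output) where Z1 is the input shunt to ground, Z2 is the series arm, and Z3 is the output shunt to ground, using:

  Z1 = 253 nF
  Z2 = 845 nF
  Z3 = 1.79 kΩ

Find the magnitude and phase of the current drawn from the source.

Step 1 — Angular frequency: ω = 2π·f = 2π·1150 = 7226 rad/s.
Step 2 — Component impedances:
  Z1: Z = 1/(jωC) = -j/(ω·C) = 0 - j547 Ω
  Z2: Z = 1/(jωC) = -j/(ω·C) = 0 - j163.8 Ω
  Z3: Z = R = 1790 Ω
Step 3 — With open output, the series arm Z2 and the output shunt Z3 appear in series to ground: Z2 + Z3 = 1790 - j163.8 Ω.
Step 4 — Parallel with input shunt Z1: Z_in = Z1 || (Z2 + Z3) = 144.4 - j489.7 Ω = 510.5∠-73.6° Ω.
Step 5 — Source phasor: V = 20.4∠67.1° V = 7.938 + j18.79 V.
Step 6 — Ohm's law: I = V / Z_total = (7.938 + j18.79) / (144.4 - j489.7) = -0.03091 + j0.02533 A.
Step 7 — Convert to polar: |I| = 0.03996 A, ∠I = 140.7°.

I = 0.03996∠140.7° A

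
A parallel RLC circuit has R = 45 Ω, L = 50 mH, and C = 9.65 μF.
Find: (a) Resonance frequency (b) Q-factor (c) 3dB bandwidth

Step 1 — Resonance: ω₀ = 1/√(LC) = 1/√(0.05·9.65e-06) = 1440 rad/s.
Step 2 — f₀ = ω₀/(2π) = 229.1 Hz.
Step 3 — Parallel Q: Q = R/(ω₀L) = 45/(1440·0.05) = 0.6252.
Step 4 — Bandwidth: Δω = ω₀/Q = 2303 rad/s; BW = Δω/(2π) = 366.5 Hz.

(a) f₀ = 229.1 Hz  (b) Q = 0.6252  (c) BW = 366.5 Hz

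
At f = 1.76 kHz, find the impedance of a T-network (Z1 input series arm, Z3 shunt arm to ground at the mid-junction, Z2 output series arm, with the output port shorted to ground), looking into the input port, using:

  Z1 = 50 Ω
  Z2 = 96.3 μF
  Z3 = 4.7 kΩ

Step 1 — Angular frequency: ω = 2π·f = 2π·1760 = 1.106e+04 rad/s.
Step 2 — Component impedances:
  Z1: Z = R = 50 Ω
  Z2: Z = 1/(jωC) = -j/(ω·C) = 0 - j0.939 Ω
  Z3: Z = R = 4700 Ω
Step 3 — With the output port shorted to ground, the output series arm Z2 runs from the junction to ground; the shunt arm Z3 also runs from the junction to ground. They appear in parallel: Z3 || Z2 = 0.0001876 - j0.939 Ω.
Step 4 — Series with input arm Z1: Z_in = Z1 + (Z3 || Z2) = 50 - j0.939 Ω = 50.01∠-1.1° Ω.

Z = 50 - j0.939 Ω = 50.01∠-1.1° Ω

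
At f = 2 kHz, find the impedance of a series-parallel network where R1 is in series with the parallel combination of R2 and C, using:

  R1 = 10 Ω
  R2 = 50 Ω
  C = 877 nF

Step 1 — Angular frequency: ω = 2π·f = 2π·2000 = 1.257e+04 rad/s.
Step 2 — Component impedances:
  R1: Z = R = 10 Ω
  R2: Z = R = 50 Ω
  C: Z = 1/(jωC) = -j/(ω·C) = 0 - j90.74 Ω
Step 3 — Parallel branch: R2 || C = 1/(1/R2 + 1/C) = 38.35 - j21.13 Ω.
Step 4 — Series with R1: Z_total = R1 + (R2 || C) = 48.35 - j21.13 Ω = 52.77∠-23.6° Ω.

Z = 48.35 - j21.13 Ω = 52.77∠-23.6° Ω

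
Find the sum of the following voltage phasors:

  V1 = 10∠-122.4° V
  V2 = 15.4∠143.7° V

Step 1 — Convert each phasor to rectangular form:
  V1 = 10·(cos(-122.4°) + j·sin(-122.4°)) = -5.358 - j8.443 V
  V2 = 15.4·(cos(143.7°) + j·sin(143.7°)) = -12.41 + j9.117 V
Step 2 — Sum components: V_total = -17.77 + j0.6737 V.
Step 3 — Convert to polar: |V_total| = 17.78 V, ∠V_total = 177.8°.

V_total = 17.78∠177.8° V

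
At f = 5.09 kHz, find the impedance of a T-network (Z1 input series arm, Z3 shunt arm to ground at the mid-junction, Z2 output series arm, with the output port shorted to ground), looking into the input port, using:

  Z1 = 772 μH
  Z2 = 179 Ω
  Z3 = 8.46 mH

Step 1 — Angular frequency: ω = 2π·f = 2π·5090 = 3.198e+04 rad/s.
Step 2 — Component impedances:
  Z1: Z = jωL = j·3.198e+04·0.000772 = 0 + j24.69 Ω
  Z2: Z = R = 179 Ω
  Z3: Z = jωL = j·3.198e+04·0.00846 = 0 + j270.6 Ω
Step 3 — With the output port shorted to ground, the output series arm Z2 runs from the junction to ground; the shunt arm Z3 also runs from the junction to ground. They appear in parallel: Z3 || Z2 = 124.5 + j82.37 Ω.
Step 4 — Series with input arm Z1: Z_in = Z1 + (Z3 || Z2) = 124.5 + j107.1 Ω = 164.2∠40.7° Ω.

Z = 124.5 + j107.1 Ω = 164.2∠40.7° Ω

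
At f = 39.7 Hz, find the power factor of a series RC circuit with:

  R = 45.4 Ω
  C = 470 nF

Step 1 — Angular frequency: ω = 2π·f = 2π·39.7 = 249.4 rad/s.
Step 2 — Component impedances:
  R: Z = R = 45.4 Ω
  C: Z = 1/(jωC) = -j/(ω·C) = 0 - j8530 Ω
Step 3 — Series combination: Z_total = R + C = 45.4 - j8530 Ω = 8530∠-89.7° Ω.
Step 4 — Power factor: PF = cos(φ) = Re(Z)/|Z| = 45.4/8529.8 = 0.005323.
Step 5 — Type: Im(Z) = -8530 ⇒ leading (phase φ = -89.7°).

PF = 0.005323 (leading, φ = -89.7°)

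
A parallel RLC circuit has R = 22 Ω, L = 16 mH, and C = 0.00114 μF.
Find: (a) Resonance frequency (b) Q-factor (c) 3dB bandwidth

Step 1 — Resonance: ω₀ = 1/√(LC) = 1/√(0.016·1.14e-09) = 2.341e+05 rad/s.
Step 2 — f₀ = ω₀/(2π) = 3.727e+04 Hz.
Step 3 — Parallel Q: Q = R/(ω₀L) = 22/(2.341e+05·0.016) = 0.005872.
Step 4 — Bandwidth: Δω = ω₀/Q = 3.987e+07 rad/s; BW = Δω/(2π) = 6.346e+06 Hz.

(a) f₀ = 3.727e+04 Hz  (b) Q = 0.005872  (c) BW = 6.346e+06 Hz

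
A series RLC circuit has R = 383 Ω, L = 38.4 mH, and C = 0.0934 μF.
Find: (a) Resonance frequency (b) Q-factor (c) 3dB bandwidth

Step 1 — Resonance: ω₀ = 1/√(LC) = 1/√(0.0384·9.34e-08) = 1.67e+04 rad/s.
Step 2 — f₀ = ω₀/(2π) = 2658 Hz.
Step 3 — Series Q: Q = ω₀L/R = 1.67e+04·0.0384/383 = 1.674.
Step 4 — Bandwidth: Δω = ω₀/Q = 9974 rad/s; BW = Δω/(2π) = 1587 Hz.

(a) f₀ = 2658 Hz  (b) Q = 1.674  (c) BW = 1587 Hz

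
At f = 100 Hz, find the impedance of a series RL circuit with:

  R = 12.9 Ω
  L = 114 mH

Step 1 — Angular frequency: ω = 2π·f = 2π·100 = 628.3 rad/s.
Step 2 — Component impedances:
  R: Z = R = 12.9 Ω
  L: Z = jωL = j·628.3·0.114 = 0 + j71.63 Ω
Step 3 — Series combination: Z_total = R + L = 12.9 + j71.63 Ω = 72.78∠79.8° Ω.

Z = 12.9 + j71.63 Ω = 72.78∠79.8° Ω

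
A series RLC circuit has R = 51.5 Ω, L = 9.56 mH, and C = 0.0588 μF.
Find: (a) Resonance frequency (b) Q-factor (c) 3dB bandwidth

Step 1 — Resonance: ω₀ = 1/√(LC) = 1/√(0.00956·5.88e-08) = 4.218e+04 rad/s.
Step 2 — f₀ = ω₀/(2π) = 6713 Hz.
Step 3 — Series Q: Q = ω₀L/R = 4.218e+04·0.00956/51.5 = 7.829.
Step 4 — Bandwidth: Δω = ω₀/Q = 5387 rad/s; BW = Δω/(2π) = 857.4 Hz.

(a) f₀ = 6713 Hz  (b) Q = 7.829  (c) BW = 857.4 Hz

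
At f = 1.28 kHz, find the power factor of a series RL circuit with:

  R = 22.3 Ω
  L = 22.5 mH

Step 1 — Angular frequency: ω = 2π·f = 2π·1280 = 8042 rad/s.
Step 2 — Component impedances:
  R: Z = R = 22.3 Ω
  L: Z = jωL = j·8042·0.0225 = 0 + j181 Ω
Step 3 — Series combination: Z_total = R + L = 22.3 + j181 Ω = 182.3∠83.0° Ω.
Step 4 — Power factor: PF = cos(φ) = Re(Z)/|Z| = 22.3/182.3 = 0.1223.
Step 5 — Type: Im(Z) = 181 ⇒ lagging (phase φ = 83.0°).

PF = 0.1223 (lagging, φ = 83.0°)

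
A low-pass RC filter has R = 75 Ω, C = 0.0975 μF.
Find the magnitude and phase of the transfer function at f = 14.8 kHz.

Step 1 — Angular frequency: ω = 2π·1.48e+04 = 9.299e+04 rad/s.
Step 2 — Transfer function: H(jω) = 1/(1 + jωRC).
Step 3 — Denominator: 1 + jωRC = 1 + j·9.299e+04·75·9.75e-08 = 1 + j0.68.
Step 4 — H = 0.6838 - j0.465.
Step 5 — Magnitude: |H| = 0.8269 (-1.7 dB); phase: φ = -34.2°.

|H| = 0.8269 (-1.7 dB), φ = -34.2°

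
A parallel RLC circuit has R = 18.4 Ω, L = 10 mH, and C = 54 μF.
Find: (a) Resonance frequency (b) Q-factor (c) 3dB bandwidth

Step 1 — Resonance: ω₀ = 1/√(LC) = 1/√(0.01·5.4e-05) = 1361 rad/s.
Step 2 — f₀ = ω₀/(2π) = 216.6 Hz.
Step 3 — Parallel Q: Q = R/(ω₀L) = 18.4/(1361·0.01) = 1.352.
Step 4 — Bandwidth: Δω = ω₀/Q = 1006 rad/s; BW = Δω/(2π) = 160.2 Hz.

(a) f₀ = 216.6 Hz  (b) Q = 1.352  (c) BW = 160.2 Hz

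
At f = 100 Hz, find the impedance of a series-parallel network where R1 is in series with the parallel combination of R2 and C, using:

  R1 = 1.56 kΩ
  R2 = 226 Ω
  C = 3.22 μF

Step 1 — Angular frequency: ω = 2π·f = 2π·100 = 628.3 rad/s.
Step 2 — Component impedances:
  R1: Z = R = 1560 Ω
  R2: Z = R = 226 Ω
  C: Z = 1/(jωC) = -j/(ω·C) = 0 - j494.3 Ω
Step 3 — Parallel branch: R2 || C = 1/(1/R2 + 1/C) = 186.9 - j85.47 Ω.
Step 4 — Series with R1: Z_total = R1 + (R2 || C) = 1747 - j85.47 Ω = 1749∠-2.8° Ω.

Z = 1747 - j85.47 Ω = 1749∠-2.8° Ω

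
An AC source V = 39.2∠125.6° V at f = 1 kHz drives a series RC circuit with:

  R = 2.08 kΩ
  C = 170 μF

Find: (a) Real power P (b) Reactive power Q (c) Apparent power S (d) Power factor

Step 1 — Angular frequency: ω = 2π·f = 2π·1000 = 6283 rad/s.
Step 2 — Component impedances:
  R: Z = R = 2080 Ω
  C: Z = 1/(jωC) = -j/(ω·C) = 0 - j0.9362 Ω
Step 3 — Series combination: Z_total = R + C = 2080 - j0.9362 Ω = 2080∠-0.0° Ω.
Step 4 — Source phasor: V = 39.2∠125.6° V = -22.82 + j31.87 V.
Step 5 — Current: I = V / Z = -0.01098 + j0.01532 A = 0.01885∠125.6° A.
Step 6 — Complex power: S = V·I* = 0.7388 - j0.0003325 VA.
Step 7 — Real power: P = Re(S) = 0.7388 W.
Step 8 — Reactive power: Q = Im(S) = -0.0003325 VAR.
Step 9 — Apparent power: |S| = 0.7388 VA.
Step 10 — Power factor: PF = P/|S| = 1 (leading).

(a) P = 0.7388 W  (b) Q = -0.0003325 VAR  (c) S = 0.7388 VA  (d) PF = 1 (leading)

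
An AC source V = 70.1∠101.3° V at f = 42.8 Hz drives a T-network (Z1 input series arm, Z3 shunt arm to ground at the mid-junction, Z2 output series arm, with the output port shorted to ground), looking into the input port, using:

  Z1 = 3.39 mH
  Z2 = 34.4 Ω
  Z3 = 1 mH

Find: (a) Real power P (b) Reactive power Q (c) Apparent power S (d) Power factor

Step 1 — Angular frequency: ω = 2π·f = 2π·42.8 = 268.9 rad/s.
Step 2 — Component impedances:
  Z1: Z = jωL = j·268.9·0.00339 = 0 + j0.9116 Ω
  Z2: Z = R = 34.4 Ω
  Z3: Z = jωL = j·268.9·0.001 = 0 + j0.2689 Ω
Step 3 — With the output port shorted to ground, the output series arm Z2 runs from the junction to ground; the shunt arm Z3 also runs from the junction to ground. They appear in parallel: Z3 || Z2 = 0.002102 + j0.2689 Ω.
Step 4 — Series with input arm Z1: Z_in = Z1 + (Z3 || Z2) = 0.002102 + j1.181 Ω = 1.181∠89.9° Ω.
Step 5 — Source phasor: V = 70.1∠101.3° V = -13.74 + j68.74 V.
Step 6 — Current: I = V / Z = 58.21 + j11.74 A = 59.38∠11.4° A.
Step 7 — Complex power: S = V·I* = 7.412 + j4162 VA.
Step 8 — Real power: P = Re(S) = 7.412 W.
Step 9 — Reactive power: Q = Im(S) = 4162 VAR.
Step 10 — Apparent power: |S| = 4162 VA.
Step 11 — Power factor: PF = P/|S| = 0.001781 (lagging).

(a) P = 7.412 W  (b) Q = 4162 VAR  (c) S = 4162 VA  (d) PF = 0.001781 (lagging)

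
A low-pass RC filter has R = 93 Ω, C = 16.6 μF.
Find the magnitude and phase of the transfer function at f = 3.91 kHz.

Step 1 — Angular frequency: ω = 2π·3910 = 2.457e+04 rad/s.
Step 2 — Transfer function: H(jω) = 1/(1 + jωRC).
Step 3 — Denominator: 1 + jωRC = 1 + j·2.457e+04·93·1.66e-05 = 1 + j37.93.
Step 4 — H = 0.0006947 - j0.02635.
Step 5 — Magnitude: |H| = 0.02636 (-31.6 dB); phase: φ = -88.5°.

|H| = 0.02636 (-31.6 dB), φ = -88.5°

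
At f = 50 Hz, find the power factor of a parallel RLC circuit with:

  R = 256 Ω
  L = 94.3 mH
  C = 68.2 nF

Step 1 — Angular frequency: ω = 2π·f = 2π·50 = 314.2 rad/s.
Step 2 — Component impedances:
  R: Z = R = 256 Ω
  L: Z = jωL = j·314.2·0.0943 = 0 + j29.63 Ω
  C: Z = 1/(jωC) = -j/(ω·C) = 0 - j4.667e+04 Ω
Step 3 — Parallel combination: 1/Z_total = 1/R + 1/L + 1/C; Z_total = 3.387 + j29.25 Ω = 29.45∠83.4° Ω.
Step 4 — Power factor: PF = cos(φ) = Re(Z)/|Z| = 3.387/29.45 = 0.115.
Step 5 — Type: Im(Z) = 29.25 ⇒ lagging (phase φ = 83.4°).

PF = 0.115 (lagging, φ = 83.4°)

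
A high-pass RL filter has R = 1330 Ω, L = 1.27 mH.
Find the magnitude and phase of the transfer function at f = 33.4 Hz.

Step 1 — Angular frequency: ω = 2π·33.4 = 209.9 rad/s.
Step 2 — Transfer function: H(jω) = jωL/(R + jωL).
Step 3 — Numerator jωL = j·0.2665; denominator R + jωL = 1330 + j0.2665.
Step 4 — H = 4.016e-08 + j0.0002004.
Step 5 — Magnitude: |H| = 0.0002004 (-74.0 dB); phase: φ = 90.0°.

|H| = 0.0002004 (-74.0 dB), φ = 90.0°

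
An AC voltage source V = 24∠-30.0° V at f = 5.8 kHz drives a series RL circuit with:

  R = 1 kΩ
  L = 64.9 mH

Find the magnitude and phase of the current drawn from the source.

Step 1 — Angular frequency: ω = 2π·f = 2π·5800 = 3.644e+04 rad/s.
Step 2 — Component impedances:
  R: Z = R = 1000 Ω
  L: Z = jωL = j·3.644e+04·0.0649 = 0 + j2365 Ω
Step 3 — Series combination: Z_total = R + L = 1000 + j2365 Ω = 2568∠67.1° Ω.
Step 4 — Source phasor: V = 24∠-30.0° V = 20.78 - j12 V.
Step 5 — Ohm's law: I = V / Z_total = (20.78 - j12) / (1000 + j2365) = -0.001152 - j0.009275 A.
Step 6 — Convert to polar: |I| = 0.009346 A, ∠I = -97.1°.

I = 0.009346∠-97.1° A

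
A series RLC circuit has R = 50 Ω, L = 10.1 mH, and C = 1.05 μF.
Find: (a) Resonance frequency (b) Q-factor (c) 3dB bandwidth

Step 1 — Resonance: ω₀ = 1/√(LC) = 1/√(0.0101·1.05e-06) = 9711 rad/s.
Step 2 — f₀ = ω₀/(2π) = 1545 Hz.
Step 3 — Series Q: Q = ω₀L/R = 9711·0.0101/50 = 1.962.
Step 4 — Bandwidth: Δω = ω₀/Q = 4950 rad/s; BW = Δω/(2π) = 787.9 Hz.

(a) f₀ = 1545 Hz  (b) Q = 1.962  (c) BW = 787.9 Hz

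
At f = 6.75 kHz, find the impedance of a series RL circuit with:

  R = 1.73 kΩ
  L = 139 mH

Step 1 — Angular frequency: ω = 2π·f = 2π·6750 = 4.241e+04 rad/s.
Step 2 — Component impedances:
  R: Z = R = 1730 Ω
  L: Z = jωL = j·4.241e+04·0.139 = 0 + j5895 Ω
Step 3 — Series combination: Z_total = R + L = 1730 + j5895 Ω = 6144∠73.6° Ω.

Z = 1730 + j5895 Ω = 6144∠73.6° Ω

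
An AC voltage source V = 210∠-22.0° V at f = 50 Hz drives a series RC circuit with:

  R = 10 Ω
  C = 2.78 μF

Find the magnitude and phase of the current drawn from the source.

Step 1 — Angular frequency: ω = 2π·f = 2π·50 = 314.2 rad/s.
Step 2 — Component impedances:
  R: Z = R = 10 Ω
  C: Z = 1/(jωC) = -j/(ω·C) = 0 - j1145 Ω
Step 3 — Series combination: Z_total = R + C = 10 - j1145 Ω = 1145∠-89.5° Ω.
Step 4 — Source phasor: V = 210∠-22.0° V = 194.7 - j78.67 V.
Step 5 — Ohm's law: I = V / Z_total = (194.7 - j78.67) / (10 - j1145) = 0.07018 + j0.1694 A.
Step 6 — Convert to polar: |I| = 0.1834 A, ∠I = 67.5°.

I = 0.1834∠67.5° A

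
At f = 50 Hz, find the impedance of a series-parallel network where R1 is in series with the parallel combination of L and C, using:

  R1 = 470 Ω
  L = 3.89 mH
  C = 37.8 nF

Step 1 — Angular frequency: ω = 2π·f = 2π·50 = 314.2 rad/s.
Step 2 — Component impedances:
  R1: Z = R = 470 Ω
  L: Z = jωL = j·314.2·0.00389 = 0 + j1.222 Ω
  C: Z = 1/(jωC) = -j/(ω·C) = 0 - j8.421e+04 Ω
Step 3 — Parallel branch: L || C = 1/(1/L + 1/C) = 0 + j1.222 Ω.
Step 4 — Series with R1: Z_total = R1 + (L || C) = 470 + j1.222 Ω = 470∠0.1° Ω.

Z = 470 + j1.222 Ω = 470∠0.1° Ω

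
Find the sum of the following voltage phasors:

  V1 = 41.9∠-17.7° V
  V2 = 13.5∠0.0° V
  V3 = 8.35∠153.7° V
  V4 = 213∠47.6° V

Step 1 — Convert each phasor to rectangular form:
  V1 = 41.9·(cos(-17.7°) + j·sin(-17.7°)) = 39.92 - j12.74 V
  V2 = 13.5·(cos(0.0°) + j·sin(0.0°)) = 13.5 V
  V3 = 8.35·(cos(153.7°) + j·sin(153.7°)) = -7.486 + j3.7 V
  V4 = 213·(cos(47.6°) + j·sin(47.6°)) = 143.6 + j157.3 V
Step 2 — Sum components: V_total = 189.6 + j148.3 V.
Step 3 — Convert to polar: |V_total| = 240.6 V, ∠V_total = 38.0°.

V_total = 240.6∠38.0° V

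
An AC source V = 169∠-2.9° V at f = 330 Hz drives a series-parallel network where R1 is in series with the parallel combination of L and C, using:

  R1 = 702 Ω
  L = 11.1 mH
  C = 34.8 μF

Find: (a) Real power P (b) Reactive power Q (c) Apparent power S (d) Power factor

Step 1 — Angular frequency: ω = 2π·f = 2π·330 = 2073 rad/s.
Step 2 — Component impedances:
  R1: Z = R = 702 Ω
  L: Z = jωL = j·2073·0.0111 = 0 + j23.02 Ω
  C: Z = 1/(jωC) = -j/(ω·C) = 0 - j13.86 Ω
Step 3 — Parallel branch: L || C = 1/(1/L + 1/C) = 0 - j34.84 Ω.
Step 4 — Series with R1: Z_total = R1 + (L || C) = 702 - j34.84 Ω = 702.9∠-2.8° Ω.
Step 5 — Source phasor: V = 169∠-2.9° V = 168.8 - j8.55 V.
Step 6 — Current: I = V / Z = 0.2404 - j0.0002483 A = 0.2404∠-0.1° A.
Step 7 — Complex power: S = V·I* = 40.59 - j2.014 VA.
Step 8 — Real power: P = Re(S) = 40.59 W.
Step 9 — Reactive power: Q = Im(S) = -2.014 VAR.
Step 10 — Apparent power: |S| = 40.64 VA.
Step 11 — Power factor: PF = P/|S| = 0.9988 (leading).

(a) P = 40.59 W  (b) Q = -2.014 VAR  (c) S = 40.64 VA  (d) PF = 0.9988 (leading)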